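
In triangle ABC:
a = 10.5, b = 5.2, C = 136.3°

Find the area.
Using A = ½ab·sin(C):
A = ½·10.5·5.2·sin(136.3°) = ½·54.6·0.690882 = 18.86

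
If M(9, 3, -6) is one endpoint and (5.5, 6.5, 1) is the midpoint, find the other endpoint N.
N = (2×5.5 - 9, 2×6.5 - 3, 2×1 - (-6)) = (2, 10, 8)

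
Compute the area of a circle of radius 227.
Area = pi * r²
Area = pi * 227²
Area = pi * 51529
Area = 161883.13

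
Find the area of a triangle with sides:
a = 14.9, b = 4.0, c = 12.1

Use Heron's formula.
s = (a+b+c)/2 = (14.9+4.0+12.1)/2 = 15.5
A = √(s(s-a)(s-b)(s-c)) = √(15.5·0.6·11.5·3.4)
A = √363.63 = 19.07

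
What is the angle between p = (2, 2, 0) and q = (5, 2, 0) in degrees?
p·q = 14, |p|² = 8, |q|² = 29
cos θ = 14/√232 ≈ 0.9191
θ ≈ 23.2°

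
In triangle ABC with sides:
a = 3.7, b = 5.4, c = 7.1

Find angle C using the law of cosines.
cos(C) = (a² + b² - c²)/(2ab)
cos(C) = (3.7² + 5.4² - 7.1²)/(2·3.7·5.4) = -7.56/39.96 = -0.189189
C = arccos(-0.189189) = 100.9°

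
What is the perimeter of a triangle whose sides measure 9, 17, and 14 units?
Perimeter = sum of all sides
Perimeter = 9 + 17 + 14
Perimeter = 40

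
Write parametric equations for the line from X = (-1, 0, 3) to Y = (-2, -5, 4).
Direction vector d = Y - X = (-1, -5, 1)
x = -1 - t, y = 0 - 5t, z = 3 + t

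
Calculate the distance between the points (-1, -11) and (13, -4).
Using the distance formula: d = sqrt((x₂-x₁)² + (y₂-y₁)²)
dx = 13 - (-1) = 14
dy = (-4) - (-11) = 7
d = sqrt(14² + 7²) = sqrt(196 + 49) = sqrt(245) = 15.65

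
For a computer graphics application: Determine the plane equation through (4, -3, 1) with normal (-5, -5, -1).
d = n·P = (-5)(4) + (-5)(-3) + (-1)(1) = -6
Plane: -5x - 5y - z = -6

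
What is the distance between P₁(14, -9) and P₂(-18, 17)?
Using the distance formula: d = sqrt((x₂-x₁)² + (y₂-y₁)²)
dx = (-18) - 14 = -32
dy = 17 - (-9) = 26
d = sqrt((-32)² + 26²) = sqrt(1024 + 676) = sqrt(1700) = 41.23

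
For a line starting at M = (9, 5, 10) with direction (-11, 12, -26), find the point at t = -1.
P(-1) = (9 + (-11)(-1), 5 + 12(-1), 10 + (-26)(-1)) = (20, -7, 36)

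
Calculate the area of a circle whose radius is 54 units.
Area = pi * r²
Area = pi * 54²
Area = pi * 2916
Area = 9160.88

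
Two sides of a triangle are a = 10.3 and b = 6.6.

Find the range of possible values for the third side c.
By the triangle inequality: |a - b| < c < a + b
|10.3 - 6.6| < c < 10.3 + 6.6
3.7 < c < 16.9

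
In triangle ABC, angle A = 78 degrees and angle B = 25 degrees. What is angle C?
Sum of angles in a triangle = 180 degrees
Third angle = 180 - 78 - 25
Third angle = 77 degrees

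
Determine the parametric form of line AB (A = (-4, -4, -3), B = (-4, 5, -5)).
Direction vector d = B - A = (0, 9, -2)
x = -4, y = -4 + 9t, z = -3 - 2t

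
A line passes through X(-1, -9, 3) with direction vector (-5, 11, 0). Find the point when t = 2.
P(2) = (-1 + (-5)(2), -9 + 11(2), 3 + 0(2)) = (-11, 13, 3)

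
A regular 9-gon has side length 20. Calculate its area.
For a regular 9-gon with side length s = 20:
Apothem a = s / (2*tan(pi/9)) = 20 / (2*tan(pi/9)) ≈ 27.4748
Perimeter P = 9 * 20 = 180
Area = (1/2) * P * a = (1/2) * 180 * 27.4748 = 2472.73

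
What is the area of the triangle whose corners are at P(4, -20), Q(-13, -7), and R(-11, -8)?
Using the coordinate formula: Area = (1/2)|x₁(y₂-y₃) + x₂(y₃-y₁) + x₃(y₁-y₂)|
Area = (1/2)|4((-7)-(-8)) + (-13)((-8)-(-20)) + (-11)((-20)-(-7))|
Area = (1/2)|4*1 + (-13)*12 + (-11)*(-13)|
Area = (1/2)|4 + (-156) + 143|
Area = (1/2)*9 = 4.50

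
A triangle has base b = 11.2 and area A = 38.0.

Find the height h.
A = ½bh  →  h = 2A/b
h = 2·38.0/11.2 = 6.786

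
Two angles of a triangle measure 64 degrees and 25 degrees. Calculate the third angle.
Sum of angles in a triangle = 180 degrees
Third angle = 180 - 64 - 25
Third angle = 91 degrees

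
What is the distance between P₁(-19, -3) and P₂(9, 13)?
Using the distance formula: d = sqrt((x₂-x₁)² + (y₂-y₁)²)
dx = 9 - (-19) = 28
dy = 13 - (-3) = 16
d = sqrt(28² + 16²) = sqrt(784 + 256) = sqrt(1040) = 32.25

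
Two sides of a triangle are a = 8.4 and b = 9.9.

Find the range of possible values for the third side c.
By the triangle inequality: |a - b| < c < a + b
|8.4 - 9.9| < c < 8.4 + 9.9
1.5 < c < 18.3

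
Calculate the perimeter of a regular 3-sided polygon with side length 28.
Perimeter = number of sides * side length
Perimeter = 3 * 28
Perimeter = 84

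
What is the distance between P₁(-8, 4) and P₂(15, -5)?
Using the distance formula: d = sqrt((x₂-x₁)² + (y₂-y₁)²)
dx = 15 - (-8) = 23
dy = (-5) - 4 = -9
d = sqrt(23² + (-9)²) = sqrt(529 + 81) = sqrt(610) = 24.70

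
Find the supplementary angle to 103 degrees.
Supplementary angles sum to 180 degrees.
Other angle = 180 - 103
Other angle = 77 degrees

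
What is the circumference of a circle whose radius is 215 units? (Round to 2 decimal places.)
Circumference = 2 * pi * r
Circumference = 2 * pi * 215
Circumference = 1350.88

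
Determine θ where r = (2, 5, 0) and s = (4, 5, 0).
r·s = 33, |r|² = 29, |s|² = 41
cos θ = 33/√1189 ≈ 0.957
θ ≈ 16.86°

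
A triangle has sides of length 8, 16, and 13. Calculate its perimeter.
Perimeter = sum of all sides
Perimeter = 8 + 16 + 13
Perimeter = 37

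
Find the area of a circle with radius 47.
Area = pi * r²
Area = pi * 47²
Area = pi * 2209
Area = 6939.78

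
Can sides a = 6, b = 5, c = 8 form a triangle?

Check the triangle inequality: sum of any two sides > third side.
Yes, triangle inequality satisfied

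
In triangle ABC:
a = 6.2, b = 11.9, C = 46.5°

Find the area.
Using A = ½ab·sin(C):
A = ½·6.2·11.9·sin(46.5°) = ½·73.78·0.725374 = 26.76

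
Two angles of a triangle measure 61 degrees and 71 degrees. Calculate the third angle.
Sum of angles in a triangle = 180 degrees
Third angle = 180 - 61 - 71
Third angle = 48 degrees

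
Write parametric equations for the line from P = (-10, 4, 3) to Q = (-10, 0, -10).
Direction vector d = Q - P = (0, -4, -13)
x = -10, y = 4 - 4t, z = 3 - 13t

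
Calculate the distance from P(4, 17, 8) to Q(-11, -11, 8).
d = √[(-15)² + (-28)² + (0)²] = √1009 = 31.76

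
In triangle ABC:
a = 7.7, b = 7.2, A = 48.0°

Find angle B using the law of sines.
sin(B)/b = sin(A)/a
sin(B) = b·sin(A)/a = 7.2·sin(48.0°)/7.7 = 0.694889
B = arcsin(0.694889) = 44.02°  (b ≤ a, so B ≤ A and the acute solution is unique)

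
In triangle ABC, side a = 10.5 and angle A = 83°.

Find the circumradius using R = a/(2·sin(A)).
R = a/(2·sin(A)) = 10.5/(2·sin(83°))
R = 10.5/(2·0.992546) = 10.5/1.985092 = 5.289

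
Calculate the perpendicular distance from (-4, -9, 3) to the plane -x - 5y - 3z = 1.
d = |(-1)(-4) + (-5)(-9) + (-3)(3) - (1)| / √((-1)² + (-5)² + (-3)²) = 39/√35 = 6.592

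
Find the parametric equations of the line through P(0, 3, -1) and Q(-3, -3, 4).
Direction vector d = Q - P = (-3, -6, 5)
x = 0 - 3t, y = 3 - 6t, z = -1 + 5t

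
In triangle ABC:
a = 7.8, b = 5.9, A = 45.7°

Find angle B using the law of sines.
sin(B)/b = sin(A)/a
sin(B) = b·sin(A)/a = 5.9·sin(45.7°)/7.8 = 0.541357
B = arcsin(0.541357) = 32.78°  (b ≤ a, so B ≤ A and the acute solution is unique)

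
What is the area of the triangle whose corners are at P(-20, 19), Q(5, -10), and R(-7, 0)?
Using the coordinate formula: Area = (1/2)|x₁(y₂-y₃) + x₂(y₃-y₁) + x₃(y₁-y₂)|
Area = (1/2)|(-20)((-10)-0) + 5(0-19) + (-7)(19-(-10))|
Area = (1/2)|(-20)*(-10) + 5*(-19) + (-7)*29|
Area = (1/2)|200 + (-95) + (-203)|
Area = (1/2)*98 = 49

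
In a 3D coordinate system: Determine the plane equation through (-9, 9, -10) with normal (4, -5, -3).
d = n·P = (4)(-9) + (-5)(9) + (-3)(-10) = -51
Plane: 4x - 5y - 3z = -51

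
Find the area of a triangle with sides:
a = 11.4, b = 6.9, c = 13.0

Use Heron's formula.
s = (a+b+c)/2 = (11.4+6.9+13.0)/2 = 15.65
A = √(s(s-a)(s-b)(s-c)) = √(15.65·4.25·8.75·2.65)
A = √1542.26 = 39.27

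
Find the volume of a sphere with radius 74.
Volume = (4/3) * pi * r³
Volume = (4/3) * pi * 74³
Volume = (4/3) * pi * 405224
Volume = 1697398.32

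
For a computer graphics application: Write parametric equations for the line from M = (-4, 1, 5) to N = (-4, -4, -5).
Direction vector d = N - M = (0, -5, -10)
x = -4, y = 1 - 5t, z = 5 - 10t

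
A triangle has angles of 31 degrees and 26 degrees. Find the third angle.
Sum of angles in a triangle = 180 degrees
Third angle = 180 - 31 - 26
Third angle = 123 degrees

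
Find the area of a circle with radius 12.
Area = pi * r²
Area = pi * 12²
Area = pi * 144
Area = 452.39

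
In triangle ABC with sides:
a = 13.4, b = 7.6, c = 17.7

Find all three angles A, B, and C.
By the law of cosines:
cos(A) = (b² + c² - a²)/(2bc) = 0.711753  →  A = 44.62°
cos(B) = (a² + c² - b²)/(2ac) = 0.917215  →  B = 23.48°
cos(C) = (a² + b² - c²)/(2ab) = -0.372987  →  C = 111.9°
Check: A + B + C = 180.0° ✓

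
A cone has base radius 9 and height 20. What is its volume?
Volume = (1/3) * pi * r² * h
Volume = (1/3) * pi * 9² * 20
Volume = (1/3) * pi * 81 * 20
Volume = (1/3) * pi * 1620
Volume = 1696.46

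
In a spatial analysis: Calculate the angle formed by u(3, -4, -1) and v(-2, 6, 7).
u·v = -37, |u|² = 26, |v|² = 89
cos θ = -37/√2314 ≈ -0.7692
θ ≈ 140.3°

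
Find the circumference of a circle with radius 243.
Circumference = 2 * pi * r
Circumference = 2 * pi * 243
Circumference = 1526.81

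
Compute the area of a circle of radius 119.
Area = pi * r²
Area = pi * 119²
Area = pi * 14161
Area = 44488.09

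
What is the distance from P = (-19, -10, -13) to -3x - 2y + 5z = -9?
d = |(-3)(-19) + (-2)(-10) + 5(-13) - (-9)| / √((-3)² + (-2)² + 5²) = 21/√38 = 3.407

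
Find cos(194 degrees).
cos(194 degrees) = -0.9703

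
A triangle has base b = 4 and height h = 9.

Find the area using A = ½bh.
A = ½·4·9 = 18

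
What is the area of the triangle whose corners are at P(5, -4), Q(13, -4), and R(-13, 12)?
Using the coordinate formula: Area = (1/2)|x₁(y₂-y₃) + x₂(y₃-y₁) + x₃(y₁-y₂)|
Area = (1/2)|5((-4)-12) + 13(12-(-4)) + (-13)((-4)-(-4))|
Area = (1/2)|5*(-16) + 13*16 + (-13)*0|
Area = (1/2)|(-80) + 208 + 0|
Area = (1/2)*128 = 64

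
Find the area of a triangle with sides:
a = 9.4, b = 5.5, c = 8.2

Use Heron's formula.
s = (a+b+c)/2 = (9.4+5.5+8.2)/2 = 11.55
A = √(s(s-a)(s-b)(s-c)) = √(11.55·2.15·6.05·3.35)
A = √503.293 = 22.43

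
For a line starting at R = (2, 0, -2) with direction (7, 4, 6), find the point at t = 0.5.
P(0.5) = (2 + 7(0.5), 0 + 4(0.5), -2 + 6(0.5)) = (5.5, 2, 1)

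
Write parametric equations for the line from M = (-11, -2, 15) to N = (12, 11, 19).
Direction vector d = N - M = (23, 13, 4)
x = -11 + 23t, y = -2 + 13t, z = 15 + 4t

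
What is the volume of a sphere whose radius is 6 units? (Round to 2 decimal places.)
Volume = (4/3) * pi * r³
Volume = (4/3) * pi * 6³
Volume = (4/3) * pi * 216
Volume = 904.78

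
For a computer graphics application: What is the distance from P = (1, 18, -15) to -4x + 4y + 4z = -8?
d = |(-4)(1) + 4(18) + 4(-15) - (-8)| / √((-4)² + 4² + 4²) = 16/√48 = 2.309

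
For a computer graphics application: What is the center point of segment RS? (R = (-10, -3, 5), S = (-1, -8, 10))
Midpoint = ((-10-1)/2, (-3-8)/2, (5+10)/2) = (-5.5, -5.5, 7.5)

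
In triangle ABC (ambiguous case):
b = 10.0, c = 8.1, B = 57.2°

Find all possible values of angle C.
sin(C)/c = sin(B)/b  →  sin(C) = c·sin(B)/b = 8.1·sin(57.2°)/10.0 = 0.680859
C₁ = arcsin(0.680859) = 42.91°,  C₂ = 180° - C₁ = 137.09°
Check C₂: A = 180° - 57.2° - 137.09° = -14.29° ≤ 0, rejected
C = 42.91° (one solution)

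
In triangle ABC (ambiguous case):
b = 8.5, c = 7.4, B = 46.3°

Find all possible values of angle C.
sin(C)/c = sin(B)/b  →  sin(C) = c·sin(B)/b = 7.4·sin(46.3°)/8.5 = 0.629407
C₁ = arcsin(0.629407) = 39.01°,  C₂ = 180° - C₁ = 140.99°
Check C₂: A = 180° - 46.3° - 140.99° = -7.29° ≤ 0, rejected
C = 39.01° (one solution)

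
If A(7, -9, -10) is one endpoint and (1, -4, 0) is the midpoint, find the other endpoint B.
B = (2×1 - 7, 2×(-4) - (-9), 2×0 - (-10)) = (-5, 1, 10)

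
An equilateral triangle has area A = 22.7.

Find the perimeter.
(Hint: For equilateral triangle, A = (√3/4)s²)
A = (√3/4)s²  →  s² = 4A/√3 = 4·22.7/√3 = 52.4234
s = 7.2404
Perimeter = 3s = 21.72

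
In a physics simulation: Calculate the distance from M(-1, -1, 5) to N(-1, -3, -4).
d = √[(0)² + (-2)² + (-9)²] = √85 = 9.22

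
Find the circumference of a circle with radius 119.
Circumference = 2 * pi * r
Circumference = 2 * pi * 119
Circumference = 747.70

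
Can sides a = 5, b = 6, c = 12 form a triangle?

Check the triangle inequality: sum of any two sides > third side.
No: 5 + 6 = 11 is not > 12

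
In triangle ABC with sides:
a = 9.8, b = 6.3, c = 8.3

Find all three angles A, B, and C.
By the law of cosines:
cos(A) = (b² + c² - a²)/(2bc) = 0.119908  →  A = 83.11°
cos(B) = (a² + c² - b²)/(2ac) = 0.769855  →  B = 39.66°
cos(C) = (a² + b² - c²)/(2ab) = 0.541302  →  C = 57.23°
Check: A + B + C = 180.0° ✓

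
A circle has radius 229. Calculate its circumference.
Circumference = 2 * pi * r
Circumference = 2 * pi * 229
Circumference = 1438.85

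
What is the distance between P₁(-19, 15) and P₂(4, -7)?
Using the distance formula: d = sqrt((x₂-x₁)² + (y₂-y₁)²)
dx = 4 - (-19) = 23
dy = (-7) - 15 = -22
d = sqrt(23² + (-22)²) = sqrt(529 + 484) = sqrt(1013) = 31.83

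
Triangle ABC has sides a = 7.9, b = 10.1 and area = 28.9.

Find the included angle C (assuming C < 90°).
Area = ½ab·sin(C)  →  sin(C) = 2·Area/(ab)
sin(C) = 2·28.9/(7.9·10.1) = 0.724402
C = arcsin(0.724402) = 46.42°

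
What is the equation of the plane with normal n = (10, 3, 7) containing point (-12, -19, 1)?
d = n·P = (10)(-12) + (3)(-19) + (7)(1) = -170
Plane: 10x + 3y + 7z = -170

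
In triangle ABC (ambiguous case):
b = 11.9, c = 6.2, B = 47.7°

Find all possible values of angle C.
sin(C)/c = sin(B)/b  →  sin(C) = c·sin(B)/b = 6.2·sin(47.7°)/11.9 = 0.385354
C₁ = arcsin(0.385354) = 22.67°,  C₂ = 180° - C₁ = 157.33°
Check C₂: A = 180° - 47.7° - 157.33° = -25.03° ≤ 0, rejected
C = 22.67° (one solution)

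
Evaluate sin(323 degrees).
sin(323 degrees) = -0.6018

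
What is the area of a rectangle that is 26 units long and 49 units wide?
Area = length * width
Area = 26 * 49
Area = 1274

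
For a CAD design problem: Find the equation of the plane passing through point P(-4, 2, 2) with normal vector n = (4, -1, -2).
d = n·P = (4)(-4) + (-1)(2) + (-2)(2) = -22
Plane: 4x - y - 2z = -22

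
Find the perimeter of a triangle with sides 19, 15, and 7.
Perimeter = sum of all sides
Perimeter = 19 + 15 + 7
Perimeter = 41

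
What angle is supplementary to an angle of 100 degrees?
Supplementary angles sum to 180 degrees.
Other angle = 180 - 100
Other angle = 80 degrees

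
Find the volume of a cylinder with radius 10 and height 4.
Volume = pi * r² * h
Volume = pi * 10² * 4
Volume = pi * 100 * 4
Volume = pi * 400
Volume = 1256.64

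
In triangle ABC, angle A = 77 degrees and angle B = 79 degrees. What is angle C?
Sum of angles in a triangle = 180 degrees
Third angle = 180 - 77 - 79
Third angle = 24 degrees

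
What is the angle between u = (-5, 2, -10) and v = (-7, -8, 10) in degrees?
u·v = -81, |u|² = 129, |v|² = 213
cos θ = -81/√27477 ≈ -0.4887
θ ≈ 119.3°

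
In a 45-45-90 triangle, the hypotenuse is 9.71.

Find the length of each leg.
In a 45-45-90 triangle, hypotenuse = leg·√2  →  leg = hypotenuse/√2
leg = 9.71/√2 = 6.866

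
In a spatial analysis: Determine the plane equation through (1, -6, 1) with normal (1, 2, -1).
d = n·P = (1)(1) + (2)(-6) + (-1)(1) = -12
Plane: x + 2y - z = -12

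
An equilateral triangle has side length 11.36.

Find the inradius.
For an equilateral triangle, r = s/(2√3) where s is the side.
r = 11.36/(2√3) = 11.36/3.464102 = 3.279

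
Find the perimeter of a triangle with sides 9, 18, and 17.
Perimeter = sum of all sides
Perimeter = 9 + 18 + 17
Perimeter = 44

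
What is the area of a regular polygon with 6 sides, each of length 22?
For a regular 6-gon with side length s = 22:
Apothem a = s / (2*tan(pi/6)) = 22 / (2*tan(pi/6)) ≈ 19.0526
Perimeter P = 6 * 22 = 132
Area = (1/2) * P * a = (1/2) * 132 * 19.0526 = 1257.47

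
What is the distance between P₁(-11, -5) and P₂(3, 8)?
Using the distance formula: d = sqrt((x₂-x₁)² + (y₂-y₁)²)
dx = 3 - (-11) = 14
dy = 8 - (-5) = 13
d = sqrt(14² + 13²) = sqrt(196 + 169) = sqrt(365) = 19.10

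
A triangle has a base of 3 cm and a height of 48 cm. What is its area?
Area = (1/2) * base * height
Area = (1/2) * 3 * 48
Area = 72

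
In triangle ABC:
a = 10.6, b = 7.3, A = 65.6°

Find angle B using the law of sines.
sin(B)/b = sin(A)/a
sin(B) = b·sin(A)/a = 7.3·sin(65.6°)/10.6 = 0.627169
B = arcsin(0.627169) = 38.84°  (b ≤ a, so B ≤ A and the acute solution is unique)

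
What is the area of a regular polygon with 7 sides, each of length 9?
For a regular 7-gon with side length s = 9:
Apothem a = s / (2*tan(pi/7)) = 9 / (2*tan(pi/7)) ≈ 9.3443
Perimeter P = 7 * 9 = 63
Area = (1/2) * P * a = (1/2) * 63 * 9.3443 = 294.35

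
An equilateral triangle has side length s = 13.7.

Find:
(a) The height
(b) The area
(a) Height h = s·√3/2 = 13.7·√3/2 = 11.86
(b) Area = (√3/4)·s² = (√3/4)·13.7² = (√3/4)·187.69 = 81.27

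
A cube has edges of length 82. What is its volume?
Volume = s³
Volume = 82³
Volume = 551368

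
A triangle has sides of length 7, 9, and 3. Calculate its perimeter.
Perimeter = sum of all sides
Perimeter = 7 + 9 + 3
Perimeter = 19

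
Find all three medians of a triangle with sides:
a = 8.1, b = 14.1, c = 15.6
Using m_x = ½√(2y² + 2z² - x²):
m_a = ½√(2·14.1² + 2·15.6² - 8.1²) = ½√818.73 = 14.31
m_b = ½√(2·8.1² + 2·15.6² - 14.1²) = ½√419.13 = 10.24
m_c = ½√(2·8.1² + 2·14.1² - 15.6²) = ½√285.48 = 8.448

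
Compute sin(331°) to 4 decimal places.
sin(331 degrees) = -0.4848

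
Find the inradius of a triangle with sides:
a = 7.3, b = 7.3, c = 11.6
s = (a+b+c)/2 = (7.3+7.3+11.6)/2 = 13.1
Area = √(s(s-a)(s-b)(s-c)) = √(13.1·5.8·5.8·1.5) = 25.7104
r = Area/s = 25.7104/13.1 = 1.963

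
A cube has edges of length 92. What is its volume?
Volume = s³
Volume = 92³
Volume = 778688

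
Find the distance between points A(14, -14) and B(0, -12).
Using the distance formula: d = sqrt((x₂-x₁)² + (y₂-y₁)²)
dx = 0 - 14 = -14
dy = (-12) - (-14) = 2
d = sqrt((-14)² + 2²) = sqrt(196 + 4) = sqrt(200) = 14.14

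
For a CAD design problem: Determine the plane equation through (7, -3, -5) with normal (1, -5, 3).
d = n·P = (1)(7) + (-5)(-3) + (3)(-5) = 7
Plane: x - 5y + 3z = 7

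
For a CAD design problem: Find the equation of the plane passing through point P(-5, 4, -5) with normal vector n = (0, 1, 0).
d = n·P = (0)(-5) + (1)(4) + (0)(-5) = 4
Plane: y = 4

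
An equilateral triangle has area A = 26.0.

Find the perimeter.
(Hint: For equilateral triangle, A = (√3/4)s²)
A = (√3/4)s²  →  s² = 4A/√3 = 4·26.0/√3 = 60.0444
s = 7.74883
Perimeter = 3s = 23.25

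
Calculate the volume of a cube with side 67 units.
Volume = s³
Volume = 67³
Volume = 300763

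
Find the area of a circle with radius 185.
Area = pi * r²
Area = pi * 185²
Area = pi * 34225
Area = 107521.01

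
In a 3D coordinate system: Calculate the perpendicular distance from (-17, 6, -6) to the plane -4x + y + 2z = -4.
d = |(-4)(-17) + 1(6) + 2(-6) - (-4)| / √((-4)² + 1² + 2²) = 66/√21 = 14.4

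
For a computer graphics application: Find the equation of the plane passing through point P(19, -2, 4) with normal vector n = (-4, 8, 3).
d = n·P = (-4)(19) + (8)(-2) + (3)(4) = -80
Plane: -4x + 8y + 3z = -80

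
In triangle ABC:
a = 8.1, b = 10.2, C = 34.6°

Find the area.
Using A = ½ab·sin(C):
A = ½·8.1·10.2·sin(34.6°) = ½·82.62·0.567844 = 23.46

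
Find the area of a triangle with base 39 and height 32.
Area = (1/2) * base * height
Area = (1/2) * 39 * 32
Area = 624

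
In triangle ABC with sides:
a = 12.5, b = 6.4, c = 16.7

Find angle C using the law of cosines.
cos(C) = (a² + b² - c²)/(2ab)
cos(C) = (12.5² + 6.4² - 16.7²)/(2·12.5·6.4) = -81.68/160 = -0.510500
C = arccos(-0.510500) = 120.7°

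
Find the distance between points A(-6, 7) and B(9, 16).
Using the distance formula: d = sqrt((x₂-x₁)² + (y₂-y₁)²)
dx = 9 - (-6) = 15
dy = 16 - 7 = 9
d = sqrt(15² + 9²) = sqrt(225 + 81) = sqrt(306) = 17.49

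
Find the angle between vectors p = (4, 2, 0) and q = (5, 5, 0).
p·q = 30, |p|² = 20, |q|² = 50
cos θ = 30/√1000 ≈ 0.9487
θ ≈ 18.43°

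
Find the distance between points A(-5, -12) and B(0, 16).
Using the distance formula: d = sqrt((x₂-x₁)² + (y₂-y₁)²)
dx = 0 - (-5) = 5
dy = 16 - (-12) = 28
d = sqrt(5² + 28²) = sqrt(25 + 784) = sqrt(809) = 28.44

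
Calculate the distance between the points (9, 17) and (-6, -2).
Using the distance formula: d = sqrt((x₂-x₁)² + (y₂-y₁)²)
dx = (-6) - 9 = -15
dy = (-2) - 17 = -19
d = sqrt((-15)² + (-19)²) = sqrt(225 + 361) = sqrt(586) = 24.21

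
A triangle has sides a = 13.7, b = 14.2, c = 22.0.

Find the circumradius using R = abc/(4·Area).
s = (a+b+c)/2 = 24.95
Area = √(s(s-a)(s-b)(s-c)) = √(24.95·11.25·10.75·2.95) = 94.3467
R = abc/(4·Area) = (13.7·14.2·22.0)/(4·94.3467) = 4279.88/377.3868 = 11.34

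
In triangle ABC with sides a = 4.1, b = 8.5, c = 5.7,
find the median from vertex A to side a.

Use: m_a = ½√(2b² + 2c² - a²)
m_a = ½√(2·8.5² + 2·5.7² - 4.1²)
m_a = ½√(144.5 + 64.98 - 16.81) = ½√192.67 = 6.94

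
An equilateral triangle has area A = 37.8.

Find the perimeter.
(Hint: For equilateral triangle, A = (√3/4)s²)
A = (√3/4)s²  →  s² = 4A/√3 = 4·37.8/√3 = 87.2954
s = 9.3432
Perimeter = 3s = 28.03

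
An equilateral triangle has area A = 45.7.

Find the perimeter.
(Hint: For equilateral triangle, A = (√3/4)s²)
A = (√3/4)s²  →  s² = 4A/√3 = 4·45.7/√3 = 105.54
s = 10.2732
Perimeter = 3s = 30.82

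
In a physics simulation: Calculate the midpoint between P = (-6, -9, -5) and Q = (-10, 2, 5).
Midpoint = ((-6-10)/2, (-9+2)/2, (-5+5)/2) = (-8, -3.5, 0)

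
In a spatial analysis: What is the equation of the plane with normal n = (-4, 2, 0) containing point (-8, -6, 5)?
d = n·P = (-4)(-8) + (2)(-6) + (0)(5) = 20
Plane: -4x + 2y = 20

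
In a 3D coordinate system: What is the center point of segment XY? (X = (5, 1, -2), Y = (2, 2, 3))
Midpoint = ((5+2)/2, (1+2)/2, (-2+3)/2) = (3.5, 1.5, 0.5)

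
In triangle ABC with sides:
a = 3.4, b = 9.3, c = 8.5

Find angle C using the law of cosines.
cos(C) = (a² + b² - c²)/(2ab)
cos(C) = (3.4² + 9.3² - 8.5²)/(2·3.4·9.3) = 25.8/63.24 = 0.407970
C = arccos(0.407970) = 65.92°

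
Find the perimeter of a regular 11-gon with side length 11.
Perimeter = number of sides * side length
Perimeter = 11 * 11
Perimeter = 121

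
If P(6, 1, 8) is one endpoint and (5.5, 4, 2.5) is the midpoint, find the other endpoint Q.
Q = (2×5.5 - 6, 2×4 - 1, 2×2.5 - 8) = (5, 7, -3)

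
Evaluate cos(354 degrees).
cos(354 degrees) = 0.9945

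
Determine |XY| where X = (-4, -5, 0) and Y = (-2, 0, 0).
d = √[(2)² + (5)² + (0)²] = √29 = 5.385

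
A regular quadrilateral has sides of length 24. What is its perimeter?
Perimeter = number of sides * side length
Perimeter = 4 * 24
Perimeter = 96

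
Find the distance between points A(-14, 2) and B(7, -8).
Using the distance formula: d = sqrt((x₂-x₁)² + (y₂-y₁)²)
dx = 7 - (-14) = 21
dy = (-8) - 2 = -10
d = sqrt(21² + (-10)²) = sqrt(441 + 100) = sqrt(541) = 23.26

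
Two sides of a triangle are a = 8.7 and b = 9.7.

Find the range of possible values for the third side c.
By the triangle inequality: |a - b| < c < a + b
|8.7 - 9.7| < c < 8.7 + 9.7
1 < c < 18.4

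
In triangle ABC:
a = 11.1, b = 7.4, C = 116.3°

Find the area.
Using A = ½ab·sin(C):
A = ½·11.1·7.4·sin(116.3°) = ½·82.14·0.896486 = 36.82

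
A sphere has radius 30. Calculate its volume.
Volume = (4/3) * pi * r³
Volume = (4/3) * pi * 30³
Volume = (4/3) * pi * 27000
Volume = 113097.34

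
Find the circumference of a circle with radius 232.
Circumference = 2 * pi * r
Circumference = 2 * pi * 232
Circumference = 1457.70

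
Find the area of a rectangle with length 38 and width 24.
Area = length * width
Area = 38 * 24
Area = 912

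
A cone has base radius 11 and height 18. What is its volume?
Volume = (1/3) * pi * r² * h
Volume = (1/3) * pi * 11² * 18
Volume = (1/3) * pi * 121 * 18
Volume = (1/3) * pi * 2178
Volume = 2280.80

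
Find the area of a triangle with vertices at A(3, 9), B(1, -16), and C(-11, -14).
Using the coordinate formula: Area = (1/2)|x₁(y₂-y₃) + x₂(y₃-y₁) + x₃(y₁-y₂)|
Area = (1/2)|3((-16)-(-14)) + 1((-14)-9) + (-11)(9-(-16))|
Area = (1/2)|3*(-2) + 1*(-23) + (-11)*25|
Area = (1/2)|(-6) + (-23) + (-275)|
Area = (1/2)*304 = 152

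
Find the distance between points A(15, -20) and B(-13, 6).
Using the distance formula: d = sqrt((x₂-x₁)² + (y₂-y₁)²)
dx = (-13) - 15 = -28
dy = 6 - (-20) = 26
d = sqrt((-28)² + 26²) = sqrt(784 + 676) = sqrt(1460) = 38.21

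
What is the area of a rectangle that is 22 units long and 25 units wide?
Area = length * width
Area = 22 * 25
Area = 550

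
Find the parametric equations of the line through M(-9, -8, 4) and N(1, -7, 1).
Direction vector d = N - M = (10, 1, -3)
x = -9 + 10t, y = -8 + t, z = 4 - 3t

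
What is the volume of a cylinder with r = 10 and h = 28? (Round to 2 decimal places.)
Volume = pi * r² * h
Volume = pi * 10² * 28
Volume = pi * 100 * 28
Volume = pi * 2800
Volume = 8796.46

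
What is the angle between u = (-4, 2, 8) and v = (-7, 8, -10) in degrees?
u·v = -36, |u|² = 84, |v|² = 213
cos θ = -36/√17892 ≈ -0.2691
θ ≈ 105.6°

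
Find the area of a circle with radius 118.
Area = pi * r²
Area = pi * 118²
Area = pi * 13924
Area = 43743.54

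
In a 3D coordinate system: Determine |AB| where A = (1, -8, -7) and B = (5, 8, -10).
d = √[(4)² + (16)² + (-3)²] = √281 = 16.76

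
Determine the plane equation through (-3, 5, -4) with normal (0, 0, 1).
d = n·P = (0)(-3) + (0)(5) + (1)(-4) = -4
Plane: z = -4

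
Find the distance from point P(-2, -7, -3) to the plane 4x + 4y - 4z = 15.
d = |4(-2) + 4(-7) + (-4)(-3) - (15)| / √(4² + 4² + (-4)²) = 39/√48 = 5.629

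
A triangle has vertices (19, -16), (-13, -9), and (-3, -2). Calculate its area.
Using the coordinate formula: Area = (1/2)|x₁(y₂-y₃) + x₂(y₃-y₁) + x₃(y₁-y₂)|
Area = (1/2)|19((-9)-(-2)) + (-13)((-2)-(-16)) + (-3)((-16)-(-9))|
Area = (1/2)|19*(-7) + (-13)*14 + (-3)*(-7)|
Area = (1/2)|(-133) + (-182) + 21|
Area = (1/2)*294 = 147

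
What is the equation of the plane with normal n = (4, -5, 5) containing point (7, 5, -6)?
d = n·P = (4)(7) + (-5)(5) + (5)(-6) = -27
Plane: 4x - 5y + 5z = -27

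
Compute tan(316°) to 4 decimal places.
tan(316 degrees) = -0.9657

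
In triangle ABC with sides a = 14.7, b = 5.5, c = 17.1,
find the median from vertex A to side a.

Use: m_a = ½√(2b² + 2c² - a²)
m_a = ½√(2·5.5² + 2·17.1² - 14.7²)
m_a = ½√(60.5 + 584.82 - 216.09) = ½√429.23 = 10.36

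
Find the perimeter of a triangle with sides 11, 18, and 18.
Perimeter = sum of all sides
Perimeter = 11 + 18 + 18
Perimeter = 47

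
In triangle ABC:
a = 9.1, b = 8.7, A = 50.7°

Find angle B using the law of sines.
sin(B)/b = sin(A)/a
sin(B) = b·sin(A)/a = 8.7·sin(50.7°)/9.1 = 0.739825
B = arcsin(0.739825) = 47.72°  (b ≤ a, so B ≤ A and the acute solution is unique)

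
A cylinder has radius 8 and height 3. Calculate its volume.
Volume = pi * r² * h
Volume = pi * 8² * 3
Volume = pi * 64 * 3
Volume = pi * 192
Volume = 603.19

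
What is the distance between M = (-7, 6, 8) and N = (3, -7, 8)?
d = √[(10)² + (-13)² + (0)²] = √269 = 16.4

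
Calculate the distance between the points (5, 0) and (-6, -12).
Using the distance formula: d = sqrt((x₂-x₁)² + (y₂-y₁)²)
dx = (-6) - 5 = -11
dy = (-12) - 0 = -12
d = sqrt((-11)² + (-12)²) = sqrt(121 + 144) = sqrt(265) = 16.28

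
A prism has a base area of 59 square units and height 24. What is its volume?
Volume = base area * height
Volume = 59 * 24
Volume = 1416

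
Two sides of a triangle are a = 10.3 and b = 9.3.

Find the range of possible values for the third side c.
By the triangle inequality: |a - b| < c < a + b
|10.3 - 9.3| < c < 10.3 + 9.3
1 < c < 19.6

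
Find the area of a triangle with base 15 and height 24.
Area = (1/2) * base * height
Area = (1/2) * 15 * 24
Area = 180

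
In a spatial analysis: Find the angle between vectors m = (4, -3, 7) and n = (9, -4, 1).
m·n = 55, |m|² = 74, |n|² = 98
cos θ = 55/√7252 ≈ 0.6459
θ ≈ 49.77°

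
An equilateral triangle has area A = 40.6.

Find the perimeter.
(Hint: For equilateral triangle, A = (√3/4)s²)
A = (√3/4)s²  →  s² = 4A/√3 = 4·40.6/√3 = 93.7617
s = 9.68306
Perimeter = 3s = 29.05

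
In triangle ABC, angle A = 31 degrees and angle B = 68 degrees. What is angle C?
Sum of angles in a triangle = 180 degrees
Third angle = 180 - 31 - 68
Third angle = 81 degrees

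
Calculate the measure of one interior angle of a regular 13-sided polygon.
Interior angle of a regular n-gon = (n-2)*180/n
Interior angle = (13-2)*180/13
Interior angle = 11*180/13
Interior angle = 1980/13
Interior angle = 152.31 degrees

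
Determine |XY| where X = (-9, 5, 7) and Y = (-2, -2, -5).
d = √[(7)² + (-7)² + (-12)²] = √242 = 15.56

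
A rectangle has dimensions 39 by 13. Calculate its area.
Area = length * width
Area = 39 * 13
Area = 507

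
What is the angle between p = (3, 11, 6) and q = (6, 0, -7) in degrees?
p·q = -24, |p|² = 166, |q|² = 85
cos θ = -24/√14110 ≈ -0.202
θ ≈ 101.7°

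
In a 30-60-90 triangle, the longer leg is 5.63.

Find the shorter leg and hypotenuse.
In a 30-60-90 triangle, sides are in ratio 1 : √3 : 2.
Long leg = short leg·√3  →  short leg = 5.63/√3 = 3.25
Hypotenuse = 2·(short leg) = 2·5.63/√3 = 6.501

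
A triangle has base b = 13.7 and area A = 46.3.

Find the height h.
A = ½bh  →  h = 2A/b
h = 2·46.3/13.7 = 6.759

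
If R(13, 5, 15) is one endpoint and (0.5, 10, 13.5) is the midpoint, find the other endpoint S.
S = (2×0.5 - 13, 2×10 - 5, 2×13.5 - 15) = (-12, 15, 12)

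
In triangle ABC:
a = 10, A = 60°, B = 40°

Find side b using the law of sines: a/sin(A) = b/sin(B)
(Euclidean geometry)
b = a·sin(B)/sin(A) = 10·sin(40°)/sin(60°)
b = 10·0.642788/0.866025 = 7.422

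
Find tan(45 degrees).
tan(45 degrees) = 1
Decimal approximation: 1.0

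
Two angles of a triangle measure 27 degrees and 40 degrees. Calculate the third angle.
Sum of angles in a triangle = 180 degrees
Third angle = 180 - 27 - 40
Third angle = 113 degrees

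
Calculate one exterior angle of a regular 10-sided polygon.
Exterior angle of a regular n-gon = 360/n
Exterior angle = 360/10
Exterior angle = 36 degrees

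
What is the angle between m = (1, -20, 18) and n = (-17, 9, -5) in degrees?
m·n = -287, |m|² = 725, |n|² = 395
cos θ = -287/√286375 ≈ -0.5363
θ ≈ 122.4°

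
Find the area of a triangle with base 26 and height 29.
Area = (1/2) * base * height
Area = (1/2) * 26 * 29
Area = 377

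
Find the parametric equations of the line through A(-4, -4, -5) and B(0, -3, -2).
Direction vector d = B - A = (4, 1, 3)
x = -4 + 4t, y = -4 + t, z = -5 + 3t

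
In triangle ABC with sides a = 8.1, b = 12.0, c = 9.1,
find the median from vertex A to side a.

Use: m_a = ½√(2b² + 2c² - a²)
m_a = ½√(2·12.0² + 2·9.1² - 8.1²)
m_a = ½√(288 + 165.62 - 65.61) = ½√388.01 = 9.849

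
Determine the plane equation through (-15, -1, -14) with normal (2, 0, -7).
d = n·P = (2)(-15) + (0)(-1) + (-7)(-14) = 68
Plane: 2x - 7z = 68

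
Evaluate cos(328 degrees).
cos(328 degrees) = 0.848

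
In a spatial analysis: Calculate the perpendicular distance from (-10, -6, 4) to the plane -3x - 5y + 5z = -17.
d = |(-3)(-10) + (-5)(-6) + 5(4) - (-17)| / √((-3)² + (-5)² + 5²) = 97/√59 = 12.63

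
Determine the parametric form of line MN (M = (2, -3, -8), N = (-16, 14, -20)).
Direction vector d = N - M = (-18, 17, -12)
x = 2 - 18t, y = -3 + 17t, z = -8 - 12t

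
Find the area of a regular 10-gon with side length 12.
For a regular 10-gon with side length s = 12:
Apothem a = s / (2*tan(pi/10)) = 12 / (2*tan(pi/10)) ≈ 18.4661
Perimeter P = 10 * 12 = 120
Area = (1/2) * P * a = (1/2) * 120 * 18.4661 = 1107.97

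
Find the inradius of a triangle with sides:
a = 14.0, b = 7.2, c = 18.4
s = (a+b+c)/2 = (14.0+7.2+18.4)/2 = 19.8
Area = √(s(s-a)(s-b)(s-c)) = √(19.8·5.8·12.6·1.4) = 45.0086
r = Area/s = 45.0086/19.8 = 2.273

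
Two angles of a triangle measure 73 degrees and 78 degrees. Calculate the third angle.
Sum of angles in a triangle = 180 degrees
Third angle = 180 - 73 - 78
Third angle = 29 degrees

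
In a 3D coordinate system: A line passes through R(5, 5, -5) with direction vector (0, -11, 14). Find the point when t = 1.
P(1) = (5 + 0(1), 5 + (-11)(1), -5 + 14(1)) = (5, -6, 9)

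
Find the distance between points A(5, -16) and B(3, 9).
Using the distance formula: d = sqrt((x₂-x₁)² + (y₂-y₁)²)
dx = 3 - 5 = -2
dy = 9 - (-16) = 25
d = sqrt((-2)² + 25²) = sqrt(4 + 625) = sqrt(629) = 25.08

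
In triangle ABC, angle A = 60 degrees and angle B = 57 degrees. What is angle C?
Sum of angles in a triangle = 180 degrees
Third angle = 180 - 60 - 57
Third angle = 63 degrees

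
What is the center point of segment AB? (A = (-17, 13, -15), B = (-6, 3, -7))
Midpoint = ((-17-6)/2, (13+3)/2, (-15-7)/2) = (-11.5, 8, -11)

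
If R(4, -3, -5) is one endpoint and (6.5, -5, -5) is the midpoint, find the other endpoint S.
S = (2×6.5 - 4, 2×(-5) - (-3), 2×(-5) - (-5)) = (9, -7, -5)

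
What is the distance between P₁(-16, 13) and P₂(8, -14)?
Using the distance formula: d = sqrt((x₂-x₁)² + (y₂-y₁)²)
dx = 8 - (-16) = 24
dy = (-14) - 13 = -27
d = sqrt(24² + (-27)²) = sqrt(576 + 729) = sqrt(1305) = 36.12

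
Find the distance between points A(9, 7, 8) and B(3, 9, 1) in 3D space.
d = √[(-6)² + (2)² + (-7)²] = √89 = 9.434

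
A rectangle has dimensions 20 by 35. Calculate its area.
Area = length * width
Area = 20 * 35
Area = 700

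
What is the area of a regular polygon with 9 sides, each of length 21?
For a regular 9-gon with side length s = 21:
Apothem a = s / (2*tan(pi/9)) = 21 / (2*tan(pi/9)) ≈ 28.8485
Perimeter P = 9 * 21 = 189
Area = (1/2) * P * a = (1/2) * 189 * 28.8485 = 2726.18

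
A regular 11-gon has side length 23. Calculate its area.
For a regular 11-gon with side length s = 23:
Apothem a = s / (2*tan(pi/11)) = 23 / (2*tan(pi/11)) ≈ 39.1654
Perimeter P = 11 * 23 = 253
Area = (1/2) * P * a = (1/2) * 253 * 39.1654 = 4954.42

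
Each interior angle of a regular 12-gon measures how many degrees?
Interior angle of a regular n-gon = (n-2)*180/n
Interior angle = (12-2)*180/12
Interior angle = 10*180/12
Interior angle = 1800/12
Interior angle = 150 degrees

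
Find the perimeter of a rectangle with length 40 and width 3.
Perimeter = 2 * (length + width)
Perimeter = 2 * (40 + 3)
Perimeter = 2 * 43
Perimeter = 86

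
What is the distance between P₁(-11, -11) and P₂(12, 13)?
Using the distance formula: d = sqrt((x₂-x₁)² + (y₂-y₁)²)
dx = 12 - (-11) = 23
dy = 13 - (-11) = 24
d = sqrt(23² + 24²) = sqrt(529 + 576) = sqrt(1105) = 33.24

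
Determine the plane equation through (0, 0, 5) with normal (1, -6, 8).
d = n·P = (1)(0) + (-6)(0) + (8)(5) = 40
Plane: x - 6y + 8z = 40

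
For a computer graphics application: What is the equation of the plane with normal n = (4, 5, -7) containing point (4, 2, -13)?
d = n·P = (4)(4) + (5)(2) + (-7)(-13) = 117
Plane: 4x + 5y - 7z = 117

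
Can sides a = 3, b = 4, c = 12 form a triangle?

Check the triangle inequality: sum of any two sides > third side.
No: 3 + 4 = 7 is not > 12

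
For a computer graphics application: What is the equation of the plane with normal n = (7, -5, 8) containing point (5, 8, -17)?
d = n·P = (7)(5) + (-5)(8) + (8)(-17) = -141
Plane: 7x - 5y + 8z = -141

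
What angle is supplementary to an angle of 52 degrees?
Supplementary angles sum to 180 degrees.
Other angle = 180 - 52
Other angle = 128 degrees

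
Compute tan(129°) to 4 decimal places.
tan(129 degrees) = -1.2349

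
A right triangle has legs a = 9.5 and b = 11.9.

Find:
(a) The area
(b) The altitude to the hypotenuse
(a) Area = ½ab = ½·9.5·11.9 = 56.525
(b) Hypotenuse c = √(9.5² + 11.9²) = √231.86 = 15.2269
    Area = ½·c·h_c  →  h_c = 2·Area/c = 2·56.525/15.2269 = 7.424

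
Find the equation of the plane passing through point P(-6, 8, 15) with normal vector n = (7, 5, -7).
d = n·P = (7)(-6) + (5)(8) + (-7)(15) = -107
Plane: 7x + 5y - 7z = -107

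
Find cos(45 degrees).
cos(45 degrees) = sqrt(2)/2
Decimal approximation: 0.7071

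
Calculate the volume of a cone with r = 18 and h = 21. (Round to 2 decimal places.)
Volume = (1/3) * pi * r² * h
Volume = (1/3) * pi * 18² * 21
Volume = (1/3) * pi * 324 * 21
Volume = (1/3) * pi * 6804
Volume = 7125.13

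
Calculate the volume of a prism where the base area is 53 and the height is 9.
Volume = base area * height
Volume = 53 * 9
Volume = 477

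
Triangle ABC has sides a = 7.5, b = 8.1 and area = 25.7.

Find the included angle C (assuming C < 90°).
Area = ½ab·sin(C)  →  sin(C) = 2·Area/(ab)
sin(C) = 2·25.7/(7.5·8.1) = 0.846091
C = arcsin(0.846091) = 57.79°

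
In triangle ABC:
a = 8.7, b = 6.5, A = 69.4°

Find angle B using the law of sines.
sin(B)/b = sin(A)/a
sin(B) = b·sin(A)/a = 6.5·sin(69.4°)/8.7 = 0.699355
B = arcsin(0.699355) = 44.38°  (b ≤ a, so B ≤ A and the acute solution is unique)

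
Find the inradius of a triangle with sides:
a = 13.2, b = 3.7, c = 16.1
s = (a+b+c)/2 = (13.2+3.7+16.1)/2 = 16.5
Area = √(s(s-a)(s-b)(s-c)) = √(16.5·3.3·12.8·0.4) = 16.6968
r = Area/s = 16.6968/16.5 = 1.012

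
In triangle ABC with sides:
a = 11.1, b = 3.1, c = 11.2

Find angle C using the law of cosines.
cos(C) = (a² + b² - c²)/(2ab)
cos(C) = (11.1² + 3.1² - 11.2²)/(2·11.1·3.1) = 7.38/68.82 = 0.107236
C = arccos(0.107236) = 83.84°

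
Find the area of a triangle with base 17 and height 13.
Area = (1/2) * base * height
Area = (1/2) * 17 * 13
Area = 110.50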